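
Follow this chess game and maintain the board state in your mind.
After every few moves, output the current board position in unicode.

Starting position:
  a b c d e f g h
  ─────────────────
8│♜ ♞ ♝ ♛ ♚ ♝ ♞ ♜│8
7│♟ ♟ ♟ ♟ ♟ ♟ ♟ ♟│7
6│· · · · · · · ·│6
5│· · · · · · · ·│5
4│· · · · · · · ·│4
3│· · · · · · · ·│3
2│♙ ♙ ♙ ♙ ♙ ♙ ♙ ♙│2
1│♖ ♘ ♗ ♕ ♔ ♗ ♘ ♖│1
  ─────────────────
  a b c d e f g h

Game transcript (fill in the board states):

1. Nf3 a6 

  a b c d e f g h
  ─────────────────
8│♜ ♞ ♝ ♛ ♚ ♝ ♞ ♜│8
7│· ♟ ♟ ♟ ♟ ♟ ♟ ♟│7
6│♟ · · · · · · ·│6
5│· · · · · · · ·│5
4│· · · · · · · ·│4
3│· · · · · ♘ · ·│3
2│♙ ♙ ♙ ♙ ♙ ♙ ♙ ♙│2
1│♖ ♘ ♗ ♕ ♔ ♗ · ♖│1
  ─────────────────
  a b c d e f g h

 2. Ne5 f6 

  a b c d e f g h
  ─────────────────
8│♜ ♞ ♝ ♛ ♚ ♝ ♞ ♜│8
7│· ♟ ♟ ♟ ♟ · ♟ ♟│7
6│♟ · · · · ♟ · ·│6
5│· · · · ♘ · · ·│5
4│· · · · · · · ·│4
3│· · · · · · · ·│3
2│♙ ♙ ♙ ♙ ♙ ♙ ♙ ♙│2
1│♖ ♘ ♗ ♕ ♔ ♗ · ♖│1
  ─────────────────
  a b c d e f g h

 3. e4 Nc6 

  a b c d e f g h
  ─────────────────
8│♜ · ♝ ♛ ♚ ♝ ♞ ♜│8
7│· ♟ ♟ ♟ ♟ · ♟ ♟│7
6│♟ · ♞ · · ♟ · ·│6
5│· · · · ♘ · · ·│5
4│· · · · ♙ · · ·│4
3│· · · · · · · ·│3
2│♙ ♙ ♙ ♙ · ♙ ♙ ♙│2
1│♖ ♘ ♗ ♕ ♔ ♗ · ♖│1
  ─────────────────
  a b c d e f g h

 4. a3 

  a b c d e f g h
  ─────────────────
8│♜ · ♝ ♛ ♚ ♝ ♞ ♜│8
7│· ♟ ♟ ♟ ♟ · ♟ ♟│7
6│♟ · ♞ · · ♟ · ·│6
5│· · · · ♘ · · ·│5
4│· · · · ♙ · · ·│4
3│♙ · · · · · · ·│3
2│· ♙ ♙ ♙ · ♙ ♙ ♙│2
1│♖ ♘ ♗ ♕ ♔ ♗ · ♖│1
  ─────────────────
  a b c d e f g h


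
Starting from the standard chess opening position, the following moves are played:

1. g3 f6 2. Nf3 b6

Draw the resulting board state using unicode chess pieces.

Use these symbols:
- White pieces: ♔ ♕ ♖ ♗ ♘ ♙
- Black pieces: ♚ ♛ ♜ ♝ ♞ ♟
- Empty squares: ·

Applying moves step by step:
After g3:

♜ ♞ ♝ ♛ ♚ ♝ ♞ ♜
♟ ♟ ♟ ♟ ♟ ♟ ♟ ♟
· · · · · · · ·
· · · · · · · ·
· · · · · · · ·
· · · · · · ♙ ·
♙ ♙ ♙ ♙ ♙ ♙ · ♙
♖ ♘ ♗ ♕ ♔ ♗ ♘ ♖


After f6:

♜ ♞ ♝ ♛ ♚ ♝ ♞ ♜
♟ ♟ ♟ ♟ ♟ · ♟ ♟
· · · · · ♟ · ·
· · · · · · · ·
· · · · · · · ·
· · · · · · ♙ ·
♙ ♙ ♙ ♙ ♙ ♙ · ♙
♖ ♘ ♗ ♕ ♔ ♗ ♘ ♖


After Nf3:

♜ ♞ ♝ ♛ ♚ ♝ ♞ ♜
♟ ♟ ♟ ♟ ♟ · ♟ ♟
· · · · · ♟ · ·
· · · · · · · ·
· · · · · · · ·
· · · · · ♘ ♙ ·
♙ ♙ ♙ ♙ ♙ ♙ · ♙
♖ ♘ ♗ ♕ ♔ ♗ · ♖


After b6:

♜ ♞ ♝ ♛ ♚ ♝ ♞ ♜
♟ · ♟ ♟ ♟ · ♟ ♟
· ♟ · · · ♟ · ·
· · · · · · · ·
· · · · · · · ·
· · · · · ♘ ♙ ·
♙ ♙ ♙ ♙ ♙ ♙ · ♙
♖ ♘ ♗ ♕ ♔ ♗ · ♖



  a b c d e f g h
  ─────────────────
8│♜ ♞ ♝ ♛ ♚ ♝ ♞ ♜│8
7│♟ · ♟ ♟ ♟ · ♟ ♟│7
6│· ♟ · · · ♟ · ·│6
5│· · · · · · · ·│5
4│· · · · · · · ·│4
3│· · · · · ♘ ♙ ·│3
2│♙ ♙ ♙ ♙ ♙ ♙ · ♙│2
1│♖ ♘ ♗ ♕ ♔ ♗ · ♖│1
  ─────────────────
  a b c d e f g h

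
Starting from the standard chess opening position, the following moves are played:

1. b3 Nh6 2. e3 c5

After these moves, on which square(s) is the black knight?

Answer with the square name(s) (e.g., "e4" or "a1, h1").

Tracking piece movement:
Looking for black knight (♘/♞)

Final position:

  a b c d e f g h
  ─────────────────
8│♜ ♞ ♝ ♛ ♚ ♝ · ♜│8
7│♟ ♟ · ♟ ♟ ♟ ♟ ♟│7
6│· · · · · · · ♞│6
5│· · ♟ · · · · ·│5
4│· · · · · · · ·│4
3│· ♙ · · ♙ · · ·│3
2│♙ · ♙ ♙ · ♙ ♙ ♙│2
1│♖ ♘ ♗ ♕ ♔ ♗ ♘ ♖│1
  ─────────────────
  a b c d e f g h


b8, h6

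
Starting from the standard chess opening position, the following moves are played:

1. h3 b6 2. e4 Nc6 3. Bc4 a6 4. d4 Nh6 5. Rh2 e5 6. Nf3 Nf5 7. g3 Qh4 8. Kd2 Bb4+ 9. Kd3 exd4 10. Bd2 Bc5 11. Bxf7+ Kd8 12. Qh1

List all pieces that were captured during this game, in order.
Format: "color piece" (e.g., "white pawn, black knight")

Tracking captures:
  exd4: captured white pawn
  Bxf7+: captured black pawn

white pawn, black pawn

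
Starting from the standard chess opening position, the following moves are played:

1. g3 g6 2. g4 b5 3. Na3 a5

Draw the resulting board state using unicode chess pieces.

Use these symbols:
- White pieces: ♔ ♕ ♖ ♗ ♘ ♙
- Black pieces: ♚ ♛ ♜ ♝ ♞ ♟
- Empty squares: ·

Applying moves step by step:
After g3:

♜ ♞ ♝ ♛ ♚ ♝ ♞ ♜
♟ ♟ ♟ ♟ ♟ ♟ ♟ ♟
· · · · · · · ·
· · · · · · · ·
· · · · · · · ·
· · · · · · ♙ ·
♙ ♙ ♙ ♙ ♙ ♙ · ♙
♖ ♘ ♗ ♕ ♔ ♗ ♘ ♖


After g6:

♜ ♞ ♝ ♛ ♚ ♝ ♞ ♜
♟ ♟ ♟ ♟ ♟ ♟ · ♟
· · · · · · ♟ ·
· · · · · · · ·
· · · · · · · ·
· · · · · · ♙ ·
♙ ♙ ♙ ♙ ♙ ♙ · ♙
♖ ♘ ♗ ♕ ♔ ♗ ♘ ♖


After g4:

♜ ♞ ♝ ♛ ♚ ♝ ♞ ♜
♟ ♟ ♟ ♟ ♟ ♟ · ♟
· · · · · · ♟ ·
· · · · · · · ·
· · · · · · ♙ ·
· · · · · · · ·
♙ ♙ ♙ ♙ ♙ ♙ · ♙
♖ ♘ ♗ ♕ ♔ ♗ ♘ ♖


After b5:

♜ ♞ ♝ ♛ ♚ ♝ ♞ ♜
♟ · ♟ ♟ ♟ ♟ · ♟
· · · · · · ♟ ·
· ♟ · · · · · ·
· · · · · · ♙ ·
· · · · · · · ·
♙ ♙ ♙ ♙ ♙ ♙ · ♙
♖ ♘ ♗ ♕ ♔ ♗ ♘ ♖


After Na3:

♜ ♞ ♝ ♛ ♚ ♝ ♞ ♜
♟ · ♟ ♟ ♟ ♟ · ♟
· · · · · · ♟ ·
· ♟ · · · · · ·
· · · · · · ♙ ·
♘ · · · · · · ·
♙ ♙ ♙ ♙ ♙ ♙ · ♙
♖ · ♗ ♕ ♔ ♗ ♘ ♖


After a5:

♜ ♞ ♝ ♛ ♚ ♝ ♞ ♜
· · ♟ ♟ ♟ ♟ · ♟
· · · · · · ♟ ·
♟ ♟ · · · · · ·
· · · · · · ♙ ·
♘ · · · · · · ·
♙ ♙ ♙ ♙ ♙ ♙ · ♙
♖ · ♗ ♕ ♔ ♗ ♘ ♖



  a b c d e f g h
  ─────────────────
8│♜ ♞ ♝ ♛ ♚ ♝ ♞ ♜│8
7│· · ♟ ♟ ♟ ♟ · ♟│7
6│· · · · · · ♟ ·│6
5│♟ ♟ · · · · · ·│5
4│· · · · · · ♙ ·│4
3│♘ · · · · · · ·│3
2│♙ ♙ ♙ ♙ ♙ ♙ · ♙│2
1│♖ · ♗ ♕ ♔ ♗ ♘ ♖│1
  ─────────────────
  a b c d e f g h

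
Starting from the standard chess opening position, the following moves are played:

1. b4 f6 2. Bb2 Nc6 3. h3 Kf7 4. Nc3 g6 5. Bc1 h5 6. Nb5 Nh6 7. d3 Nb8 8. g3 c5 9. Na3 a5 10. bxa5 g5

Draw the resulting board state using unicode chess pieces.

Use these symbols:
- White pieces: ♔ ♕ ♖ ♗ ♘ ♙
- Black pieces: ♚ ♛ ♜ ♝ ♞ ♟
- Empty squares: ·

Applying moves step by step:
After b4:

♜ ♞ ♝ ♛ ♚ ♝ ♞ ♜
♟ ♟ ♟ ♟ ♟ ♟ ♟ ♟
· · · · · · · ·
· · · · · · · ·
· ♙ · · · · · ·
· · · · · · · ·
♙ · ♙ ♙ ♙ ♙ ♙ ♙
♖ ♘ ♗ ♕ ♔ ♗ ♘ ♖


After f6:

♜ ♞ ♝ ♛ ♚ ♝ ♞ ♜
♟ ♟ ♟ ♟ ♟ · ♟ ♟
· · · · · ♟ · ·
· · · · · · · ·
· ♙ · · · · · ·
· · · · · · · ·
♙ · ♙ ♙ ♙ ♙ ♙ ♙
♖ ♘ ♗ ♕ ♔ ♗ ♘ ♖


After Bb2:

♜ ♞ ♝ ♛ ♚ ♝ ♞ ♜
♟ ♟ ♟ ♟ ♟ · ♟ ♟
· · · · · ♟ · ·
· · · · · · · ·
· ♙ · · · · · ·
· · · · · · · ·
♙ ♗ ♙ ♙ ♙ ♙ ♙ ♙
♖ ♘ · ♕ ♔ ♗ ♘ ♖


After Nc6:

♜ · ♝ ♛ ♚ ♝ ♞ ♜
♟ ♟ ♟ ♟ ♟ · ♟ ♟
· · ♞ · · ♟ · ·
· · · · · · · ·
· ♙ · · · · · ·
· · · · · · · ·
♙ ♗ ♙ ♙ ♙ ♙ ♙ ♙
♖ ♘ · ♕ ♔ ♗ ♘ ♖


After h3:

♜ · ♝ ♛ ♚ ♝ ♞ ♜
♟ ♟ ♟ ♟ ♟ · ♟ ♟
· · ♞ · · ♟ · ·
· · · · · · · ·
· ♙ · · · · · ·
· · · · · · · ♙
♙ ♗ ♙ ♙ ♙ ♙ ♙ ·
♖ ♘ · ♕ ♔ ♗ ♘ ♖


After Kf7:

♜ · ♝ ♛ · ♝ ♞ ♜
♟ ♟ ♟ ♟ ♟ ♚ ♟ ♟
· · ♞ · · ♟ · ·
· · · · · · · ·
· ♙ · · · · · ·
· · · · · · · ♙
♙ ♗ ♙ ♙ ♙ ♙ ♙ ·
♖ ♘ · ♕ ♔ ♗ ♘ ♖


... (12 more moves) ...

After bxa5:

♜ ♞ ♝ ♛ · ♝ · ♜
· ♟ · ♟ ♟ ♚ · ·
· · · · · ♟ ♟ ♞
♙ · ♟ · · · · ♟
· · · · · · · ·
♘ · · ♙ · · ♙ ♙
♙ · ♙ · ♙ ♙ · ·
♖ · ♗ ♕ ♔ ♗ ♘ ♖


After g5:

♜ ♞ ♝ ♛ · ♝ · ♜
· ♟ · ♟ ♟ ♚ · ·
· · · · · ♟ · ♞
♙ · ♟ · · · ♟ ♟
· · · · · · · ·
♘ · · ♙ · · ♙ ♙
♙ · ♙ · ♙ ♙ · ·
♖ · ♗ ♕ ♔ ♗ ♘ ♖



  a b c d e f g h
  ─────────────────
8│♜ ♞ ♝ ♛ · ♝ · ♜│8
7│· ♟ · ♟ ♟ ♚ · ·│7
6│· · · · · ♟ · ♞│6
5│♙ · ♟ · · · ♟ ♟│5
4│· · · · · · · ·│4
3│♘ · · ♙ · · ♙ ♙│3
2│♙ · ♙ · ♙ ♙ · ·│2
1│♖ · ♗ ♕ ♔ ♗ ♘ ♖│1
  ─────────────────
  a b c d e f g h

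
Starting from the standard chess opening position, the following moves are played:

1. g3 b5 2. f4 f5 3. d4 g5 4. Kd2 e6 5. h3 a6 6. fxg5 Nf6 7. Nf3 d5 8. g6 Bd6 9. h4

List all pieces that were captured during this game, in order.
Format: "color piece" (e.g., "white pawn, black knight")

Tracking captures:
  fxg5: captured black pawn

black pawn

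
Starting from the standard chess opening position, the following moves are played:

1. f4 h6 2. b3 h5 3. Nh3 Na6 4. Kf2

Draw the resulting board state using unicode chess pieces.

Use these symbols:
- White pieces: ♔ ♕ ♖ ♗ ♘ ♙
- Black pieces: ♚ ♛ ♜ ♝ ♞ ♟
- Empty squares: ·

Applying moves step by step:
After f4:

♜ ♞ ♝ ♛ ♚ ♝ ♞ ♜
♟ ♟ ♟ ♟ ♟ ♟ ♟ ♟
· · · · · · · ·
· · · · · · · ·
· · · · · ♙ · ·
· · · · · · · ·
♙ ♙ ♙ ♙ ♙ · ♙ ♙
♖ ♘ ♗ ♕ ♔ ♗ ♘ ♖


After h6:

♜ ♞ ♝ ♛ ♚ ♝ ♞ ♜
♟ ♟ ♟ ♟ ♟ ♟ ♟ ·
· · · · · · · ♟
· · · · · · · ·
· · · · · ♙ · ·
· · · · · · · ·
♙ ♙ ♙ ♙ ♙ · ♙ ♙
♖ ♘ ♗ ♕ ♔ ♗ ♘ ♖


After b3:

♜ ♞ ♝ ♛ ♚ ♝ ♞ ♜
♟ ♟ ♟ ♟ ♟ ♟ ♟ ·
· · · · · · · ♟
· · · · · · · ·
· · · · · ♙ · ·
· ♙ · · · · · ·
♙ · ♙ ♙ ♙ · ♙ ♙
♖ ♘ ♗ ♕ ♔ ♗ ♘ ♖


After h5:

♜ ♞ ♝ ♛ ♚ ♝ ♞ ♜
♟ ♟ ♟ ♟ ♟ ♟ ♟ ·
· · · · · · · ·
· · · · · · · ♟
· · · · · ♙ · ·
· ♙ · · · · · ·
♙ · ♙ ♙ ♙ · ♙ ♙
♖ ♘ ♗ ♕ ♔ ♗ ♘ ♖


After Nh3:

♜ ♞ ♝ ♛ ♚ ♝ ♞ ♜
♟ ♟ ♟ ♟ ♟ ♟ ♟ ·
· · · · · · · ·
· · · · · · · ♟
· · · · · ♙ · ·
· ♙ · · · · · ♘
♙ · ♙ ♙ ♙ · ♙ ♙
♖ ♘ ♗ ♕ ♔ ♗ · ♖


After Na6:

♜ · ♝ ♛ ♚ ♝ ♞ ♜
♟ ♟ ♟ ♟ ♟ ♟ ♟ ·
♞ · · · · · · ·
· · · · · · · ♟
· · · · · ♙ · ·
· ♙ · · · · · ♘
♙ · ♙ ♙ ♙ · ♙ ♙
♖ ♘ ♗ ♕ ♔ ♗ · ♖


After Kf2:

♜ · ♝ ♛ ♚ ♝ ♞ ♜
♟ ♟ ♟ ♟ ♟ ♟ ♟ ·
♞ · · · · · · ·
· · · · · · · ♟
· · · · · ♙ · ·
· ♙ · · · · · ♘
♙ · ♙ ♙ ♙ ♔ ♙ ♙
♖ ♘ ♗ ♕ · ♗ · ♖



  a b c d e f g h
  ─────────────────
8│♜ · ♝ ♛ ♚ ♝ ♞ ♜│8
7│♟ ♟ ♟ ♟ ♟ ♟ ♟ ·│7
6│♞ · · · · · · ·│6
5│· · · · · · · ♟│5
4│· · · · · ♙ · ·│4
3│· ♙ · · · · · ♘│3
2│♙ · ♙ ♙ ♙ ♔ ♙ ♙│2
1│♖ ♘ ♗ ♕ · ♗ · ♖│1
  ─────────────────
  a b c d e f g h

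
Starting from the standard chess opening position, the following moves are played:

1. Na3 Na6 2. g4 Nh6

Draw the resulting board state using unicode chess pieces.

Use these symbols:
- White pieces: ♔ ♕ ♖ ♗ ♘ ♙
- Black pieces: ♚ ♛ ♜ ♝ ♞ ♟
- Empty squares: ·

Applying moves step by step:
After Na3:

♜ ♞ ♝ ♛ ♚ ♝ ♞ ♜
♟ ♟ ♟ ♟ ♟ ♟ ♟ ♟
· · · · · · · ·
· · · · · · · ·
· · · · · · · ·
♘ · · · · · · ·
♙ ♙ ♙ ♙ ♙ ♙ ♙ ♙
♖ · ♗ ♕ ♔ ♗ ♘ ♖


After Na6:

♜ · ♝ ♛ ♚ ♝ ♞ ♜
♟ ♟ ♟ ♟ ♟ ♟ ♟ ♟
♞ · · · · · · ·
· · · · · · · ·
· · · · · · · ·
♘ · · · · · · ·
♙ ♙ ♙ ♙ ♙ ♙ ♙ ♙
♖ · ♗ ♕ ♔ ♗ ♘ ♖


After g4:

♜ · ♝ ♛ ♚ ♝ ♞ ♜
♟ ♟ ♟ ♟ ♟ ♟ ♟ ♟
♞ · · · · · · ·
· · · · · · · ·
· · · · · · ♙ ·
♘ · · · · · · ·
♙ ♙ ♙ ♙ ♙ ♙ · ♙
♖ · ♗ ♕ ♔ ♗ ♘ ♖


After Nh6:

♜ · ♝ ♛ ♚ ♝ · ♜
♟ ♟ ♟ ♟ ♟ ♟ ♟ ♟
♞ · · · · · · ♞
· · · · · · · ·
· · · · · · ♙ ·
♘ · · · · · · ·
♙ ♙ ♙ ♙ ♙ ♙ · ♙
♖ · ♗ ♕ ♔ ♗ ♘ ♖



  a b c d e f g h
  ─────────────────
8│♜ · ♝ ♛ ♚ ♝ · ♜│8
7│♟ ♟ ♟ ♟ ♟ ♟ ♟ ♟│7
6│♞ · · · · · · ♞│6
5│· · · · · · · ·│5
4│· · · · · · ♙ ·│4
3│♘ · · · · · · ·│3
2│♙ ♙ ♙ ♙ ♙ ♙ · ♙│2
1│♖ · ♗ ♕ ♔ ♗ ♘ ♖│1
  ─────────────────
  a b c d e f g h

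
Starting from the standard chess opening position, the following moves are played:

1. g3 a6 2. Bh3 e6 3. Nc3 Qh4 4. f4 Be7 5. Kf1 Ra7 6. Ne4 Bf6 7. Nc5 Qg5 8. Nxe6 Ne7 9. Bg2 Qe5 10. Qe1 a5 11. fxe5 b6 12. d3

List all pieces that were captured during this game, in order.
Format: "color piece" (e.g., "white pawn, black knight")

Tracking captures:
  Nxe6: captured black pawn
  fxe5: captured black queen

black pawn, black queen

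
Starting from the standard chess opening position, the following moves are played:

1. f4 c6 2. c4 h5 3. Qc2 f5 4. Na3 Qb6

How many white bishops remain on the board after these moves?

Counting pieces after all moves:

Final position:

  a b c d e f g h
  ─────────────────
8│♜ ♞ ♝ · ♚ ♝ ♞ ♜│8
7│♟ ♟ · ♟ ♟ · ♟ ·│7
6│· ♛ ♟ · · · · ·│6
5│· · · · · ♟ · ♟│5
4│· · ♙ · · ♙ · ·│4
3│♘ · · · · · · ·│3
2│♙ ♙ ♕ ♙ ♙ · ♙ ♙│2
1│♖ · ♗ · ♔ ♗ ♘ ♖│1
  ─────────────────
  a b c d e f g h


2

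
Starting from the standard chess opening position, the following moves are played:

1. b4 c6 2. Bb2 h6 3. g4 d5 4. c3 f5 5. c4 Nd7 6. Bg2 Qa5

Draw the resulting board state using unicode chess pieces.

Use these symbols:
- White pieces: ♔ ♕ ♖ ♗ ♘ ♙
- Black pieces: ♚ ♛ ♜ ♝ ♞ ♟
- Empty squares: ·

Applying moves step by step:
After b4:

♜ ♞ ♝ ♛ ♚ ♝ ♞ ♜
♟ ♟ ♟ ♟ ♟ ♟ ♟ ♟
· · · · · · · ·
· · · · · · · ·
· ♙ · · · · · ·
· · · · · · · ·
♙ · ♙ ♙ ♙ ♙ ♙ ♙
♖ ♘ ♗ ♕ ♔ ♗ ♘ ♖


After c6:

♜ ♞ ♝ ♛ ♚ ♝ ♞ ♜
♟ ♟ · ♟ ♟ ♟ ♟ ♟
· · ♟ · · · · ·
· · · · · · · ·
· ♙ · · · · · ·
· · · · · · · ·
♙ · ♙ ♙ ♙ ♙ ♙ ♙
♖ ♘ ♗ ♕ ♔ ♗ ♘ ♖


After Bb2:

♜ ♞ ♝ ♛ ♚ ♝ ♞ ♜
♟ ♟ · ♟ ♟ ♟ ♟ ♟
· · ♟ · · · · ·
· · · · · · · ·
· ♙ · · · · · ·
· · · · · · · ·
♙ ♗ ♙ ♙ ♙ ♙ ♙ ♙
♖ ♘ · ♕ ♔ ♗ ♘ ♖


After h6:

♜ ♞ ♝ ♛ ♚ ♝ ♞ ♜
♟ ♟ · ♟ ♟ ♟ ♟ ·
· · ♟ · · · · ♟
· · · · · · · ·
· ♙ · · · · · ·
· · · · · · · ·
♙ ♗ ♙ ♙ ♙ ♙ ♙ ♙
♖ ♘ · ♕ ♔ ♗ ♘ ♖


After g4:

♜ ♞ ♝ ♛ ♚ ♝ ♞ ♜
♟ ♟ · ♟ ♟ ♟ ♟ ·
· · ♟ · · · · ♟
· · · · · · · ·
· ♙ · · · · ♙ ·
· · · · · · · ·
♙ ♗ ♙ ♙ ♙ ♙ · ♙
♖ ♘ · ♕ ♔ ♗ ♘ ♖


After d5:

♜ ♞ ♝ ♛ ♚ ♝ ♞ ♜
♟ ♟ · · ♟ ♟ ♟ ·
· · ♟ · · · · ♟
· · · ♟ · · · ·
· ♙ · · · · ♙ ·
· · · · · · · ·
♙ ♗ ♙ ♙ ♙ ♙ · ♙
♖ ♘ · ♕ ♔ ♗ ♘ ♖


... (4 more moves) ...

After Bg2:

♜ · ♝ ♛ ♚ ♝ ♞ ♜
♟ ♟ · ♞ ♟ · ♟ ·
· · ♟ · · · · ♟
· · · ♟ · ♟ · ·
· ♙ ♙ · · · ♙ ·
· · · · · · · ·
♙ ♗ · ♙ ♙ ♙ ♗ ♙
♖ ♘ · ♕ ♔ · ♘ ♖


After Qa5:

♜ · ♝ · ♚ ♝ ♞ ♜
♟ ♟ · ♞ ♟ · ♟ ·
· · ♟ · · · · ♟
♛ · · ♟ · ♟ · ·
· ♙ ♙ · · · ♙ ·
· · · · · · · ·
♙ ♗ · ♙ ♙ ♙ ♗ ♙
♖ ♘ · ♕ ♔ · ♘ ♖



  a b c d e f g h
  ─────────────────
8│♜ · ♝ · ♚ ♝ ♞ ♜│8
7│♟ ♟ · ♞ ♟ · ♟ ·│7
6│· · ♟ · · · · ♟│6
5│♛ · · ♟ · ♟ · ·│5
4│· ♙ ♙ · · · ♙ ·│4
3│· · · · · · · ·│3
2│♙ ♗ · ♙ ♙ ♙ ♗ ♙│2
1│♖ ♘ · ♕ ♔ · ♘ ♖│1
  ─────────────────
  a b c d e f g h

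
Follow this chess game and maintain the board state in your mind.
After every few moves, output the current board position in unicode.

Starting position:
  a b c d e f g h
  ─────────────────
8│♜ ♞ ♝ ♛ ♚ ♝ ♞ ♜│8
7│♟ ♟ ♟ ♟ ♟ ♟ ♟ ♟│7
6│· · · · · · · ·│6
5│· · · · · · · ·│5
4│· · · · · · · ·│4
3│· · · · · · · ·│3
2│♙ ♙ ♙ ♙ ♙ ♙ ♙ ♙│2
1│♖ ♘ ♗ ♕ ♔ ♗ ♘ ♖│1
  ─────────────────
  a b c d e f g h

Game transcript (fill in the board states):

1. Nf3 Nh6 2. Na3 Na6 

  a b c d e f g h
  ─────────────────
8│♜ · ♝ ♛ ♚ ♝ · ♜│8
7│♟ ♟ ♟ ♟ ♟ ♟ ♟ ♟│7
6│♞ · · · · · · ♞│6
5│· · · · · · · ·│5
4│· · · · · · · ·│4
3│♘ · · · · ♘ · ·│3
2│♙ ♙ ♙ ♙ ♙ ♙ ♙ ♙│2
1│♖ · ♗ ♕ ♔ ♗ · ♖│1
  ─────────────────
  a b c d e f g h

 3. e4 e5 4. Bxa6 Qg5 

  a b c d e f g h
  ─────────────────
8│♜ · ♝ · ♚ ♝ · ♜│8
7│♟ ♟ ♟ ♟ · ♟ ♟ ♟│7
6│♗ · · · · · · ♞│6
5│· · · · ♟ · ♛ ·│5
4│· · · · ♙ · · ·│4
3│♘ · · · · ♘ · ·│3
2│♙ ♙ ♙ ♙ · ♙ ♙ ♙│2
1│♖ · ♗ ♕ ♔ · · ♖│1
  ─────────────────
  a b c d e f g h

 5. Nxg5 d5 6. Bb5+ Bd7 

  a b c d e f g h
  ─────────────────
8│♜ · · · ♚ ♝ · ♜│8
7│♟ ♟ ♟ ♝ · ♟ ♟ ♟│7
6│· · · · · · · ♞│6
5│· ♗ · ♟ ♟ · ♘ ·│5
4│· · · · ♙ · · ·│4
3│♘ · · · · · · ·│3
2│♙ ♙ ♙ ♙ · ♙ ♙ ♙│2
1│♖ · ♗ ♕ ♔ · · ♖│1
  ─────────────────
  a b c d e f g h

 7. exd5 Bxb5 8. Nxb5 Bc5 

  a b c d e f g h
  ─────────────────
8│♜ · · · ♚ · · ♜│8
7│♟ ♟ ♟ · · ♟ ♟ ♟│7
6│· · · · · · · ♞│6
5│· ♘ ♝ ♙ ♟ · ♘ ·│5
4│· · · · · · · ·│4
3│· · · · · · · ·│3
2│♙ ♙ ♙ ♙ · ♙ ♙ ♙│2
1│♖ · ♗ ♕ ♔ · · ♖│1
  ─────────────────
  a b c d e f g h



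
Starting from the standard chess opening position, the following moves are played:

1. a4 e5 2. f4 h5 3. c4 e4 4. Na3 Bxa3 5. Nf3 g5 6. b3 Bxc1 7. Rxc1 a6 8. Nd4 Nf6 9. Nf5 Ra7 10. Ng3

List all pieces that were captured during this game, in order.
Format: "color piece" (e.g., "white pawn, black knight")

Tracking captures:
  Bxa3: captured white knight
  Bxc1: captured white bishop
  Rxc1: captured black bishop

white knight, white bishop, black bishop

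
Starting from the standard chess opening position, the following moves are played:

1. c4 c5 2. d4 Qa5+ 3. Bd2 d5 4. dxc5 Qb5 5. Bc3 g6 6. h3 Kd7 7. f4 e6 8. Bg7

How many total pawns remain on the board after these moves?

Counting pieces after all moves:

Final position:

  a b c d e f g h
  ─────────────────
8│♜ ♞ ♝ · · ♝ ♞ ♜│8
7│♟ ♟ · ♚ · ♟ ♗ ♟│7
6│· · · · ♟ · ♟ ·│6
5│· ♛ ♙ ♟ · · · ·│5
4│· · ♙ · · ♙ · ·│4
3│· · · · · · · ♙│3
2│♙ ♙ · · ♙ · ♙ ·│2
1│♖ ♘ · ♕ ♔ ♗ ♘ ♖│1
  ─────────────────
  a b c d e f g h


15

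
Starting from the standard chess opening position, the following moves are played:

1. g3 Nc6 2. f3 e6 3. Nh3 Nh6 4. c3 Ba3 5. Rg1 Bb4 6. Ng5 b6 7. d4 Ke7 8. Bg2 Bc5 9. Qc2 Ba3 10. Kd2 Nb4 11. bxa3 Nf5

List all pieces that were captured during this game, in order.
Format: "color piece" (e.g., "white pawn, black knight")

Tracking captures:
  bxa3: captured black bishop

black bishop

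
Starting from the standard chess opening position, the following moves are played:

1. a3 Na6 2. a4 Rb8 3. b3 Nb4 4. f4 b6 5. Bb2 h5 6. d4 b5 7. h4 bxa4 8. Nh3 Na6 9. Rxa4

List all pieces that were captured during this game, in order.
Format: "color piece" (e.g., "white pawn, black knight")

Tracking captures:
  bxa4: captured white pawn
  Rxa4: captured black pawn

white pawn, black pawn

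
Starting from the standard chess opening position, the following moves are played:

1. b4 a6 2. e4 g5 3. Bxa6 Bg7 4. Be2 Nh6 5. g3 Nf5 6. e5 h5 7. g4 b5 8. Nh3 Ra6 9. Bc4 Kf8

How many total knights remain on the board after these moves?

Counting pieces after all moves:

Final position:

  a b c d e f g h
  ─────────────────
8│· ♞ ♝ ♛ · ♚ · ♜│8
7│· · ♟ ♟ ♟ ♟ ♝ ·│7
6│♜ · · · · · · ·│6
5│· ♟ · · ♙ ♞ ♟ ♟│5
4│· ♙ ♗ · · · ♙ ·│4
3│· · · · · · · ♘│3
2│♙ · ♙ ♙ · ♙ · ♙│2
1│♖ ♘ ♗ ♕ ♔ · · ♖│1
  ─────────────────
  a b c d e f g h


4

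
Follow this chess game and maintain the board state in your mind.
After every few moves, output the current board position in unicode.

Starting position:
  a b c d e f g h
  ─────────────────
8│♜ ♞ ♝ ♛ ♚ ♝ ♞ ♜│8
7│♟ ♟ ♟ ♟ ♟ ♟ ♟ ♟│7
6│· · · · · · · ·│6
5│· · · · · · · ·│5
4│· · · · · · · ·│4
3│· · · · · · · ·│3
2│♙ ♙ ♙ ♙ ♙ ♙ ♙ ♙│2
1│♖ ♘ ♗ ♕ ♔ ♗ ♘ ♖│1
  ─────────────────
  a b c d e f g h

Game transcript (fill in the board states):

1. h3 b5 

  a b c d e f g h
  ─────────────────
8│♜ ♞ ♝ ♛ ♚ ♝ ♞ ♜│8
7│♟ · ♟ ♟ ♟ ♟ ♟ ♟│7
6│· · · · · · · ·│6
5│· ♟ · · · · · ·│5
4│· · · · · · · ·│4
3│· · · · · · · ♙│3
2│♙ ♙ ♙ ♙ ♙ ♙ ♙ ·│2
1│♖ ♘ ♗ ♕ ♔ ♗ ♘ ♖│1
  ─────────────────
  a b c d e f g h

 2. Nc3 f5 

  a b c d e f g h
  ─────────────────
8│♜ ♞ ♝ ♛ ♚ ♝ ♞ ♜│8
7│♟ · ♟ ♟ ♟ · ♟ ♟│7
6│· · · · · · · ·│6
5│· ♟ · · · ♟ · ·│5
4│· · · · · · · ·│4
3│· · ♘ · · · · ♙│3
2│♙ ♙ ♙ ♙ ♙ ♙ ♙ ·│2
1│♖ · ♗ ♕ ♔ ♗ ♘ ♖│1
  ─────────────────
  a b c d e f g h

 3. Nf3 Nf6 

  a b c d e f g h
  ─────────────────
8│♜ ♞ ♝ ♛ ♚ ♝ · ♜│8
7│♟ · ♟ ♟ ♟ · ♟ ♟│7
6│· · · · · ♞ · ·│6
5│· ♟ · · · ♟ · ·│5
4│· · · · · · · ·│4
3│· · ♘ · · ♘ · ♙│3
2│♙ ♙ ♙ ♙ ♙ ♙ ♙ ·│2
1│♖ · ♗ ♕ ♔ ♗ · ♖│1
  ─────────────────
  a b c d e f g h

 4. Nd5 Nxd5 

  a b c d e f g h
  ─────────────────
8│♜ ♞ ♝ ♛ ♚ ♝ · ♜│8
7│♟ · ♟ ♟ ♟ · ♟ ♟│7
6│· · · · · · · ·│6
5│· ♟ · ♞ · ♟ · ·│5
4│· · · · · · · ·│4
3│· · · · · ♘ · ♙│3
2│♙ ♙ ♙ ♙ ♙ ♙ ♙ ·│2
1│♖ · ♗ ♕ ♔ ♗ · ♖│1
  ─────────────────
  a b c d e f g h

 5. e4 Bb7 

  a b c d e f g h
  ─────────────────
8│♜ ♞ · ♛ ♚ ♝ · ♜│8
7│♟ ♝ ♟ ♟ ♟ · ♟ ♟│7
6│· · · · · · · ·│6
5│· ♟ · ♞ · ♟ · ·│5
4│· · · · ♙ · · ·│4
3│· · · · · ♘ · ♙│3
2│♙ ♙ ♙ ♙ · ♙ ♙ ·│2
1│♖ · ♗ ♕ ♔ ♗ · ♖│1
  ─────────────────
  a b c d e f g h



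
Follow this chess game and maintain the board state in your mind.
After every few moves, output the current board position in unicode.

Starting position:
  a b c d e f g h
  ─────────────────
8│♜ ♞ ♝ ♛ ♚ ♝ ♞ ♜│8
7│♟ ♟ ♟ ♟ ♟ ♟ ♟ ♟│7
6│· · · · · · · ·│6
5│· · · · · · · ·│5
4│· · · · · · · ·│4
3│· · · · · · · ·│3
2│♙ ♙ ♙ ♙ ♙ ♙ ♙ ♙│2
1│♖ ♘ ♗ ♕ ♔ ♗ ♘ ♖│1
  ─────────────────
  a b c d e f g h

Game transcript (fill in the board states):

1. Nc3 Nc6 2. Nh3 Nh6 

  a b c d e f g h
  ─────────────────
8│♜ · ♝ ♛ ♚ ♝ · ♜│8
7│♟ ♟ ♟ ♟ ♟ ♟ ♟ ♟│7
6│· · ♞ · · · · ♞│6
5│· · · · · · · ·│5
4│· · · · · · · ·│4
3│· · ♘ · · · · ♘│3
2│♙ ♙ ♙ ♙ ♙ ♙ ♙ ♙│2
1│♖ · ♗ ♕ ♔ ♗ · ♖│1
  ─────────────────
  a b c d e f g h

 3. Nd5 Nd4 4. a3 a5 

  a b c d e f g h
  ─────────────────
8│♜ · ♝ ♛ ♚ ♝ · ♜│8
7│· ♟ ♟ ♟ ♟ ♟ ♟ ♟│7
6│· · · · · · · ♞│6
5│♟ · · ♘ · · · ·│5
4│· · · ♞ · · · ·│4
3│♙ · · · · · · ♘│3
2│· ♙ ♙ ♙ ♙ ♙ ♙ ♙│2
1│♖ · ♗ ♕ ♔ ♗ · ♖│1
  ─────────────────
  a b c d e f g h

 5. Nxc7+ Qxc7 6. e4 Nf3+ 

  a b c d e f g h
  ─────────────────
8│♜ · ♝ · ♚ ♝ · ♜│8
7│· ♟ ♛ ♟ ♟ ♟ ♟ ♟│7
6│· · · · · · · ♞│6
5│♟ · · · · · · ·│5
4│· · · · ♙ · · ·│4
3│♙ · · · · ♞ · ♘│3
2│· ♙ ♙ ♙ · ♙ ♙ ♙│2
1│♖ · ♗ ♕ ♔ ♗ · ♖│1
  ─────────────────
  a b c d e f g h

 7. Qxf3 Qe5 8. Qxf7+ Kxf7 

  a b c d e f g h
  ─────────────────
8│♜ · ♝ · · ♝ · ♜│8
7│· ♟ · ♟ ♟ ♚ ♟ ♟│7
6│· · · · · · · ♞│6
5│♟ · · · ♛ · · ·│5
4│· · · · ♙ · · ·│4
3│♙ · · · · · · ♘│3
2│· ♙ ♙ ♙ · ♙ ♙ ♙│2
1│♖ · ♗ · ♔ ♗ · ♖│1
  ─────────────────
  a b c d e f g h

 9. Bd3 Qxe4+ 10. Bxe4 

  a b c d e f g h
  ─────────────────
8│♜ · ♝ · · ♝ · ♜│8
7│· ♟ · ♟ ♟ ♚ ♟ ♟│7
6│· · · · · · · ♞│6
5│♟ · · · · · · ·│5
4│· · · · ♗ · · ·│4
3│♙ · · · · · · ♘│3
2│· ♙ ♙ ♙ · ♙ ♙ ♙│2
1│♖ · ♗ · ♔ · · ♖│1
  ─────────────────
  a b c d e f g h


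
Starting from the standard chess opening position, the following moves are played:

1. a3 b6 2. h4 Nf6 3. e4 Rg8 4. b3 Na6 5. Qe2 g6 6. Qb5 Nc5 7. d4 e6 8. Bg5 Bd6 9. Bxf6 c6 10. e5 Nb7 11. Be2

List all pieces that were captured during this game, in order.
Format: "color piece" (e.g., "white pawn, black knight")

Tracking captures:
  Bxf6: captured black knight

black knight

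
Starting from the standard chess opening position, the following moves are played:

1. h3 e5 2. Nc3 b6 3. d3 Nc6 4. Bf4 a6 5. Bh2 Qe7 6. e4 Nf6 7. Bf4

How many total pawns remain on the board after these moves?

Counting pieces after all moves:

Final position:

  a b c d e f g h
  ─────────────────
8│♜ · ♝ · ♚ ♝ · ♜│8
7│· · ♟ ♟ ♛ ♟ ♟ ♟│7
6│♟ ♟ ♞ · · ♞ · ·│6
5│· · · · ♟ · · ·│5
4│· · · · ♙ ♗ · ·│4
3│· · ♘ ♙ · · · ♙│3
2│♙ ♙ ♙ · · ♙ ♙ ·│2
1│♖ · · ♕ ♔ ♗ ♘ ♖│1
  ─────────────────
  a b c d e f g h


16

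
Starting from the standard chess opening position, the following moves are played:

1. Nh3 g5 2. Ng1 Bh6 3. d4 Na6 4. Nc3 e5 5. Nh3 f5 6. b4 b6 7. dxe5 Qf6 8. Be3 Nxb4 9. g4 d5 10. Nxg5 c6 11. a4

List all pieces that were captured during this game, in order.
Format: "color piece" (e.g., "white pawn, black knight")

Tracking captures:
  dxe5: captured black pawn
  Nxb4: captured white pawn
  Nxg5: captured black pawn

black pawn, white pawn, black pawn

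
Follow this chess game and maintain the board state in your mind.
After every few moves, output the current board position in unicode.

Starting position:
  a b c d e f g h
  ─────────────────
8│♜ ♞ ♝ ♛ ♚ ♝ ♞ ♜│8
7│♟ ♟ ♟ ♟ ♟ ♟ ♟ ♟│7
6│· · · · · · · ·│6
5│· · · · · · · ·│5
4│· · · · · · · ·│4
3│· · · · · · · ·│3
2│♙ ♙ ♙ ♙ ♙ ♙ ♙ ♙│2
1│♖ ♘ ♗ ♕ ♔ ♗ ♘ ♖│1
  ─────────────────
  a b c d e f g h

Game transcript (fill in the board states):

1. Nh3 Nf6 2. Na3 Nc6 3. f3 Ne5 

  a b c d e f g h
  ─────────────────
8│♜ · ♝ ♛ ♚ ♝ · ♜│8
7│♟ ♟ ♟ ♟ ♟ ♟ ♟ ♟│7
6│· · · · · ♞ · ·│6
5│· · · · ♞ · · ·│5
4│· · · · · · · ·│4
3│♘ · · · · ♙ · ♘│3
2│♙ ♙ ♙ ♙ ♙ · ♙ ♙│2
1│♖ · ♗ ♕ ♔ ♗ · ♖│1
  ─────────────────
  a b c d e f g h

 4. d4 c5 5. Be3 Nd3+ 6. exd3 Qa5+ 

  a b c d e f g h
  ─────────────────
8│♜ · ♝ · ♚ ♝ · ♜│8
7│♟ ♟ · ♟ ♟ ♟ ♟ ♟│7
6│· · · · · ♞ · ·│6
5│♛ · ♟ · · · · ·│5
4│· · · ♙ · · · ·│4
3│♘ · · ♙ ♗ ♙ · ♘│3
2│♙ ♙ ♙ · · · ♙ ♙│2
1│♖ · · ♕ ♔ ♗ · ♖│1
  ─────────────────
  a b c d e f g h

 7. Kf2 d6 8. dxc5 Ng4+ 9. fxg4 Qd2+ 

  a b c d e f g h
  ─────────────────
8│♜ · ♝ · ♚ ♝ · ♜│8
7│♟ ♟ · · ♟ ♟ ♟ ♟│7
6│· · · ♟ · · · ·│6
5│· · ♙ · · · · ·│5
4│· · · · · · ♙ ·│4
3│♘ · · ♙ ♗ · · ♘│3
2│♙ ♙ ♙ ♛ · ♔ ♙ ♙│2
1│♖ · · ♕ · ♗ · ♖│1
  ─────────────────
  a b c d e f g h

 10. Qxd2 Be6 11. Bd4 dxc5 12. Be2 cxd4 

  a b c d e f g h
  ─────────────────
8│♜ · · · ♚ ♝ · ♜│8
7│♟ ♟ · · ♟ ♟ ♟ ♟│7
6│· · · · ♝ · · ·│6
5│· · · · · · · ·│5
4│· · · ♟ · · ♙ ·│4
3│♘ · · ♙ · · · ♘│3
2│♙ ♙ ♙ ♕ ♗ ♔ ♙ ♙│2
1│♖ · · · · · · ♖│1
  ─────────────────
  a b c d e f g h

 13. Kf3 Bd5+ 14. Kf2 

  a b c d e f g h
  ─────────────────
8│♜ · · · ♚ ♝ · ♜│8
7│♟ ♟ · · ♟ ♟ ♟ ♟│7
6│· · · · · · · ·│6
5│· · · ♝ · · · ·│5
4│· · · ♟ · · ♙ ·│4
3│♘ · · ♙ · · · ♘│3
2│♙ ♙ ♙ ♕ ♗ ♔ ♙ ♙│2
1│♖ · · · · · · ♖│1
  ─────────────────
  a b c d e f g h


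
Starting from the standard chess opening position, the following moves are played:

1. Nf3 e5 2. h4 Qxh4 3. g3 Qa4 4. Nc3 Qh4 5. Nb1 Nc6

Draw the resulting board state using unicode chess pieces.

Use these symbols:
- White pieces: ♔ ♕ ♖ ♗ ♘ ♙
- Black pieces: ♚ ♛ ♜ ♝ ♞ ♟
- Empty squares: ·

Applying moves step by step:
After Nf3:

♜ ♞ ♝ ♛ ♚ ♝ ♞ ♜
♟ ♟ ♟ ♟ ♟ ♟ ♟ ♟
· · · · · · · ·
· · · · · · · ·
· · · · · · · ·
· · · · · ♘ · ·
♙ ♙ ♙ ♙ ♙ ♙ ♙ ♙
♖ ♘ ♗ ♕ ♔ ♗ · ♖


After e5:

♜ ♞ ♝ ♛ ♚ ♝ ♞ ♜
♟ ♟ ♟ ♟ · ♟ ♟ ♟
· · · · · · · ·
· · · · ♟ · · ·
· · · · · · · ·
· · · · · ♘ · ·
♙ ♙ ♙ ♙ ♙ ♙ ♙ ♙
♖ ♘ ♗ ♕ ♔ ♗ · ♖


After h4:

♜ ♞ ♝ ♛ ♚ ♝ ♞ ♜
♟ ♟ ♟ ♟ · ♟ ♟ ♟
· · · · · · · ·
· · · · ♟ · · ·
· · · · · · · ♙
· · · · · ♘ · ·
♙ ♙ ♙ ♙ ♙ ♙ ♙ ·
♖ ♘ ♗ ♕ ♔ ♗ · ♖


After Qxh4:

♜ ♞ ♝ · ♚ ♝ ♞ ♜
♟ ♟ ♟ ♟ · ♟ ♟ ♟
· · · · · · · ·
· · · · ♟ · · ·
· · · · · · · ♛
· · · · · ♘ · ·
♙ ♙ ♙ ♙ ♙ ♙ ♙ ·
♖ ♘ ♗ ♕ ♔ ♗ · ♖


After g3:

♜ ♞ ♝ · ♚ ♝ ♞ ♜
♟ ♟ ♟ ♟ · ♟ ♟ ♟
· · · · · · · ·
· · · · ♟ · · ·
· · · · · · · ♛
· · · · · ♘ ♙ ·
♙ ♙ ♙ ♙ ♙ ♙ · ·
♖ ♘ ♗ ♕ ♔ ♗ · ♖


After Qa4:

♜ ♞ ♝ · ♚ ♝ ♞ ♜
♟ ♟ ♟ ♟ · ♟ ♟ ♟
· · · · · · · ·
· · · · ♟ · · ·
♛ · · · · · · ·
· · · · · ♘ ♙ ·
♙ ♙ ♙ ♙ ♙ ♙ · ·
♖ ♘ ♗ ♕ ♔ ♗ · ♖


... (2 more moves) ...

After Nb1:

♜ ♞ ♝ · ♚ ♝ ♞ ♜
♟ ♟ ♟ ♟ · ♟ ♟ ♟
· · · · · · · ·
· · · · ♟ · · ·
· · · · · · · ♛
· · · · · ♘ ♙ ·
♙ ♙ ♙ ♙ ♙ ♙ · ·
♖ ♘ ♗ ♕ ♔ ♗ · ♖


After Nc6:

♜ · ♝ · ♚ ♝ ♞ ♜
♟ ♟ ♟ ♟ · ♟ ♟ ♟
· · ♞ · · · · ·
· · · · ♟ · · ·
· · · · · · · ♛
· · · · · ♘ ♙ ·
♙ ♙ ♙ ♙ ♙ ♙ · ·
♖ ♘ ♗ ♕ ♔ ♗ · ♖



  a b c d e f g h
  ─────────────────
8│♜ · ♝ · ♚ ♝ ♞ ♜│8
7│♟ ♟ ♟ ♟ · ♟ ♟ ♟│7
6│· · ♞ · · · · ·│6
5│· · · · ♟ · · ·│5
4│· · · · · · · ♛│4
3│· · · · · ♘ ♙ ·│3
2│♙ ♙ ♙ ♙ ♙ ♙ · ·│2
1│♖ ♘ ♗ ♕ ♔ ♗ · ♖│1
  ─────────────────
  a b c d e f g h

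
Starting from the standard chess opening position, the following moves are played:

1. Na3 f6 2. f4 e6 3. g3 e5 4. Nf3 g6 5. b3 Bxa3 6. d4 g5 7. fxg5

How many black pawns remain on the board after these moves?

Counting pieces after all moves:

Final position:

  a b c d e f g h
  ─────────────────
8│♜ ♞ ♝ ♛ ♚ · ♞ ♜│8
7│♟ ♟ ♟ ♟ · · · ♟│7
6│· · · · · ♟ · ·│6
5│· · · · ♟ · ♙ ·│5
4│· · · ♙ · · · ·│4
3│♝ ♙ · · · ♘ ♙ ·│3
2│♙ · ♙ · ♙ · · ♙│2
1│♖ · ♗ ♕ ♔ ♗ · ♖│1
  ─────────────────
  a b c d e f g h


7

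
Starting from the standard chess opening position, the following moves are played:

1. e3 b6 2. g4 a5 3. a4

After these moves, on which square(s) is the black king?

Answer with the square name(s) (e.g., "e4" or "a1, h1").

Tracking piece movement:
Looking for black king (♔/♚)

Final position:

  a b c d e f g h
  ─────────────────
8│♜ ♞ ♝ ♛ ♚ ♝ ♞ ♜│8
7│· · ♟ ♟ ♟ ♟ ♟ ♟│7
6│· ♟ · · · · · ·│6
5│♟ · · · · · · ·│5
4│♙ · · · · · ♙ ·│4
3│· · · · ♙ · · ·│3
2│· ♙ ♙ ♙ · ♙ · ♙│2
1│♖ ♘ ♗ ♕ ♔ ♗ ♘ ♖│1
  ─────────────────
  a b c d e f g h


e8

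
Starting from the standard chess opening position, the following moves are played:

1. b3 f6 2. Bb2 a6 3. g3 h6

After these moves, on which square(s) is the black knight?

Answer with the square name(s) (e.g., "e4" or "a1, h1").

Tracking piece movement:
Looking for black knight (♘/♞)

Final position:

  a b c d e f g h
  ─────────────────
8│♜ ♞ ♝ ♛ ♚ ♝ ♞ ♜│8
7│· ♟ ♟ ♟ ♟ · ♟ ·│7
6│♟ · · · · ♟ · ♟│6
5│· · · · · · · ·│5
4│· · · · · · · ·│4
3│· ♙ · · · · ♙ ·│3
2│♙ ♗ ♙ ♙ ♙ ♙ · ♙│2
1│♖ ♘ · ♕ ♔ ♗ ♘ ♖│1
  ─────────────────
  a b c d e f g h


b8, g8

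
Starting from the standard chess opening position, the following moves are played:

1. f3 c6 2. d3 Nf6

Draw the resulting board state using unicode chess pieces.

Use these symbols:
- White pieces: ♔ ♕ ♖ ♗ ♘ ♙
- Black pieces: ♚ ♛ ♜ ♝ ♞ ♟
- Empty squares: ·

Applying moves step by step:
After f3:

♜ ♞ ♝ ♛ ♚ ♝ ♞ ♜
♟ ♟ ♟ ♟ ♟ ♟ ♟ ♟
· · · · · · · ·
· · · · · · · ·
· · · · · · · ·
· · · · · ♙ · ·
♙ ♙ ♙ ♙ ♙ · ♙ ♙
♖ ♘ ♗ ♕ ♔ ♗ ♘ ♖


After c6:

♜ ♞ ♝ ♛ ♚ ♝ ♞ ♜
♟ ♟ · ♟ ♟ ♟ ♟ ♟
· · ♟ · · · · ·
· · · · · · · ·
· · · · · · · ·
· · · · · ♙ · ·
♙ ♙ ♙ ♙ ♙ · ♙ ♙
♖ ♘ ♗ ♕ ♔ ♗ ♘ ♖


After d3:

♜ ♞ ♝ ♛ ♚ ♝ ♞ ♜
♟ ♟ · ♟ ♟ ♟ ♟ ♟
· · ♟ · · · · ·
· · · · · · · ·
· · · · · · · ·
· · · ♙ · ♙ · ·
♙ ♙ ♙ · ♙ · ♙ ♙
♖ ♘ ♗ ♕ ♔ ♗ ♘ ♖


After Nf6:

♜ ♞ ♝ ♛ ♚ ♝ · ♜
♟ ♟ · ♟ ♟ ♟ ♟ ♟
· · ♟ · · ♞ · ·
· · · · · · · ·
· · · · · · · ·
· · · ♙ · ♙ · ·
♙ ♙ ♙ · ♙ · ♙ ♙
♖ ♘ ♗ ♕ ♔ ♗ ♘ ♖



  a b c d e f g h
  ─────────────────
8│♜ ♞ ♝ ♛ ♚ ♝ · ♜│8
7│♟ ♟ · ♟ ♟ ♟ ♟ ♟│7
6│· · ♟ · · ♞ · ·│6
5│· · · · · · · ·│5
4│· · · · · · · ·│4
3│· · · ♙ · ♙ · ·│3
2│♙ ♙ ♙ · ♙ · ♙ ♙│2
1│♖ ♘ ♗ ♕ ♔ ♗ ♘ ♖│1
  ─────────────────
  a b c d e f g h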